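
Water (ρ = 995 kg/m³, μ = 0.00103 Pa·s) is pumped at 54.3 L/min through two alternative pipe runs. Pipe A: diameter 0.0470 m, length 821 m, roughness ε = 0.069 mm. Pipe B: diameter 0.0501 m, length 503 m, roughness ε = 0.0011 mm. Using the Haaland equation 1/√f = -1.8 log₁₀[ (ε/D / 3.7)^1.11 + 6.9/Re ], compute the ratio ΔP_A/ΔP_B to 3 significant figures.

Pipe A: V = Q/A = 0.000905/0.001735 = 0.5216 m/s; Re = 2.368e+04; ε/D = 0.00147; Haaland → f = 0.0277; ΔP_A = f(L/D)(ρV²/2) = 6.549e+04 Pa.
Pipe B: V = Q/A = 0.000905/0.001971 = 0.4591 m/s; Re = 2.222e+04; ε/D = 2.2e-05; Haaland → f = 0.02511; ΔP_B = f(L/D)(ρV²/2) = 2.644e+04 Pa.
ΔP_A/ΔP_B = 6.549e+04/2.644e+04 = 2.48.

ΔP_A/ΔP_B ≈ 2.48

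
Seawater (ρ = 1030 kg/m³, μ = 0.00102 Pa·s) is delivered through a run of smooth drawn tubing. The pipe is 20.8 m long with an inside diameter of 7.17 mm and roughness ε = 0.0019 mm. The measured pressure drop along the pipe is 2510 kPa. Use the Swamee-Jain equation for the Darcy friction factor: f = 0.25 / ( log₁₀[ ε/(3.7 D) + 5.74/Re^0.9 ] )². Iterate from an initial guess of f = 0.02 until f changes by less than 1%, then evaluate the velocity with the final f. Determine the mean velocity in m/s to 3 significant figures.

V ≈ 9.00 m/s

Rearranging Darcy-Weisbach: V = √(2·ΔP·D/(f·L·ρ)). With ε/D = 1.9e-06/0.00717 = 0.000265, iterate starting from f = 0.02:
  f = 0.02 → V = √(2·2.51e+06·0.00717/(0.02·20.8·1030)) = 9.165 m/s; Re = ρVD/μ = 6.636e+04; f → 0.02069
  f = 0.02069 → V = 9.011 m/s; Re = 6.524e+04; f → 0.02075
Converged (Δf/f < 1%). With the final f = 0.02075: V = √(2·2.51e+06·0.00717/(0.02075·20.8·1030)) = 8.998 m/s.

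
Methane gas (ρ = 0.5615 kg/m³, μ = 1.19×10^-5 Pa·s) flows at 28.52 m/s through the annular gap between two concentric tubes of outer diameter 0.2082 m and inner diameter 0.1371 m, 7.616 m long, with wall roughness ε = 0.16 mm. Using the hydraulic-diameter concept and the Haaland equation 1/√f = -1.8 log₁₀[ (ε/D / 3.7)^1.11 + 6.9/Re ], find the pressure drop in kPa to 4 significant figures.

ΔP ≈ 0.6282 kPa

Hydraulic diameter D_h = 4A/P = D_o - D_i = 0.2082 - 0.1371 = 0.0711 m.
Re = ρVD_h/μ = 0.5615·28.52·0.0711/1.19e-05 = 9.568e+04.
ε/D_h = 0.00016/0.0711 = 0.00225; Haaland gives 1/√f = -1.8 log₁₀[0.000269+7.21e-05] = 6.24, so f = 0.02568.
ΔP = f(L/D_h)(ρV²/2) = 0.02568·7.616/0.0711·228.4 = 628.2 Pa.
ΔP = 0.6282 kPa.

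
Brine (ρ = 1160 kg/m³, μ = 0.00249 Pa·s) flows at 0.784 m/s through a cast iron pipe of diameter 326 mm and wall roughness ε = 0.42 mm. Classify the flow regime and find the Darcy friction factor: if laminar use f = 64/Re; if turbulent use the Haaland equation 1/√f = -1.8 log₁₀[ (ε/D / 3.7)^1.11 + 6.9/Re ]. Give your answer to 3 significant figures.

f ≈ 0.0226

Re = ρVD/μ = 1160·0.784·0.326/0.00249 = 1.191e+05.
Re > 4000 → turbulent. ε/D = 0.00042/0.326 = 0.00129; Haaland: 1/√f = -1.8 log₁₀[0.000145 + 5.8e-05] = 6.647, so f = 0.02264.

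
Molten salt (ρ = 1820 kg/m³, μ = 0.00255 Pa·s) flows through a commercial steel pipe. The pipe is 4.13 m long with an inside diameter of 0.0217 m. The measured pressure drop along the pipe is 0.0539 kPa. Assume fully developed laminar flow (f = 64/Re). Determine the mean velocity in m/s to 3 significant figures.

V ≈ 0.0753 m/s

For laminar flow, f = 64/Re with Re = ρVD/μ, so Darcy-Weisbach reduces to ΔP = 32μLV/D². Solving for V: V = ΔP·D²/(32μL) = 53.9·(0.0217)²/(32·0.00255·4.13) = 0.07531 m/s.
Check: Re = ρVD/μ = 1820·0.07531·0.0217/0.00255 = 1166 < 2300, so the laminar assumption holds.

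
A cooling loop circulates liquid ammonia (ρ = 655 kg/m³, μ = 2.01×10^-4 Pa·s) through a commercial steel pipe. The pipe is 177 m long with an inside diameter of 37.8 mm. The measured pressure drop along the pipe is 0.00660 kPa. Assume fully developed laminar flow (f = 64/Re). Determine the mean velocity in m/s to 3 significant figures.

For laminar flow, f = 64/Re with Re = ρVD/μ, so Darcy-Weisbach reduces to ΔP = 32μLV/D². Solving for V: V = ΔP·D²/(32μL) = 6.6·(0.0378)²/(32·0.000201·177) = 0.008283 m/s.
Check: Re = ρVD/μ = 655·0.008283·0.0378/0.000201 = 1020 < 2300, so the laminar assumption holds.

V ≈ 0.00828 m/s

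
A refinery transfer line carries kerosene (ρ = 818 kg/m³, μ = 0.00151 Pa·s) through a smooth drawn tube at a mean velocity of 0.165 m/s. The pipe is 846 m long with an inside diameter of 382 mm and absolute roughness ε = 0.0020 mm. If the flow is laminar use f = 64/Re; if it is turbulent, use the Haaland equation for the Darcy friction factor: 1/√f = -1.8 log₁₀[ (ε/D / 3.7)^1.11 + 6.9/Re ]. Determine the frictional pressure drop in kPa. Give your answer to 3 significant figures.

ΔP ≈ 0.558 kPa

Reynolds number Re = ρVD/μ = 818 · 0.165 · 0.382 / 0.00151 = 3.414e+04.
Re > 4000 → turbulent. Relative roughness ε/D = 2e-06/0.382 = 5.24e-06. Haaland: 1/√f = -1.8 log₁₀[(5.24e-06/3.7)^1.11 + 6.9/3.414e+04] = -1.8 log₁₀[3.22e-07 + 0.000202] = 6.649, so f = 0.02262.
Darcy-Weisbach: ΔP = f(L/D)(ρV²/2) = 0.02262·(846/0.382)·(818·0.165²/2) = 0.02262·2215·11.14 = 557.8 Pa.
ΔP = 557.8 Pa = 0.558 kPa.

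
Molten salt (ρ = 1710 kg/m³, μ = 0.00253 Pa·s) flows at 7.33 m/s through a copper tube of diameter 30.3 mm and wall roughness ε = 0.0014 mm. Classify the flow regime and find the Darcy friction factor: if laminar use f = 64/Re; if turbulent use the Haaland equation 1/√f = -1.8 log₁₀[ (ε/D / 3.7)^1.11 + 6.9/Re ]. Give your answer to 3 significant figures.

f ≈ 0.0167

Re = ρVD/μ = 1710·7.33·0.0303/0.00253 = 1.501e+05.
Re > 4000 → turbulent. ε/D = 1.4e-06/0.0303 = 4.62e-05; Haaland: 1/√f = -1.8 log₁₀[3.61e-06 + 4.6e-05] = 7.749, so f = 0.01666.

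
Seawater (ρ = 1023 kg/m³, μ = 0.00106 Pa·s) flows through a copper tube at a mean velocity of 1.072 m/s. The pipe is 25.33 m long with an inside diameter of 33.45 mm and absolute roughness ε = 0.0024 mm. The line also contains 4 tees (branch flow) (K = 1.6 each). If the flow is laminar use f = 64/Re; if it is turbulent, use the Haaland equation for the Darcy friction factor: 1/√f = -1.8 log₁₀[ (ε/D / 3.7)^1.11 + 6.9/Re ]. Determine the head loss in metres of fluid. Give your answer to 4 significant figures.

h_f ≈ 1.382 m

Reynolds number Re = ρVD/μ = 1023 · 1.072 · 0.03345 / 0.00106 = 3.461e+04.
Re > 4000 → turbulent. Relative roughness ε/D = 2.4e-06/0.03345 = 7.17e-05. Haaland: 1/√f = -1.8 log₁₀[(7.17e-05/3.7)^1.11 + 6.9/3.461e+04] = -1.8 log₁₀[5.88e-06 + 0.000199] = 6.638, so f = 0.0227.
Total minor-loss coefficient ΣK = 4·1.6 = 6.4.
ΔP = [f·L/D + ΣK]·(ρV²/2) = [0.0227·25.33/0.03345 + 6.4]·(1023·1.072²/2) = [17.19 + 6.4]·587.8 = 1.386e+04 Pa.
Head loss h_f = ΔP/(ρg) = 1.386e+04/(1023·9.81) = 1.382 m.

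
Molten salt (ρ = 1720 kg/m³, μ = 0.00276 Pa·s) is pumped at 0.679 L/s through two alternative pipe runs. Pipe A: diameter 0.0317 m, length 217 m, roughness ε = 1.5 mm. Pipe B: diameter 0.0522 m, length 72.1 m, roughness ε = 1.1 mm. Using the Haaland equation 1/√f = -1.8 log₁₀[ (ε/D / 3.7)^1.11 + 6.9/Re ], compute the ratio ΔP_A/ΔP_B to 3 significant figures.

Pipe A: V = Q/A = 0.000679/0.0007892 = 0.8603 m/s; Re = 1.7e+04; ε/D = 0.0473; Haaland → f = 0.07136; ΔP_A = f(L/D)(ρV²/2) = 3.109e+05 Pa.
Pipe B: V = Q/A = 0.000679/0.00214 = 0.3173 m/s; Re = 1.032e+04; ε/D = 0.0211; Haaland → f = 0.05316; ΔP_B = f(L/D)(ρV²/2) = 6356 Pa.
ΔP_A/ΔP_B = 3.109e+05/6356 = 48.9.

ΔP_A/ΔP_B ≈ 48.9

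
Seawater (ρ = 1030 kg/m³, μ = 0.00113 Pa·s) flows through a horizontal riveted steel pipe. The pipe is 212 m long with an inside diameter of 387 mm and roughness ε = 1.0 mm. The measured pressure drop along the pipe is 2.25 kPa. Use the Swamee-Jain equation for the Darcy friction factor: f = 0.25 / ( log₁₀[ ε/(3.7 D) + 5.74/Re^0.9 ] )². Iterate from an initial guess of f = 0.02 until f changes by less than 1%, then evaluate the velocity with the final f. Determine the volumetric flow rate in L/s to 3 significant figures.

Rearranging Darcy-Weisbach: V = √(2·ΔP·D/(f·L·ρ)). With ε/D = 0.001/0.387 = 0.00258, iterate starting from f = 0.02:
  f = 0.02 → V = √(2·2250·0.387/(0.02·212·1030)) = 0.6315 m/s; Re = ρVD/μ = 2.228e+05; f → 0.02594
  f = 0.02594 → V = 0.5544 m/s; Re = 1.956e+05; f → 0.02604
Converged (Δf/f < 1%). With the final f = 0.02604: V = √(2·2250·0.387/(0.02604·212·1030)) = 0.5534 m/s.
Q = V·A = 0.5534·(π/4·0.387²) = 0.06509 m³/s = 65.1 L/s.

Q ≈ 65.1 L/s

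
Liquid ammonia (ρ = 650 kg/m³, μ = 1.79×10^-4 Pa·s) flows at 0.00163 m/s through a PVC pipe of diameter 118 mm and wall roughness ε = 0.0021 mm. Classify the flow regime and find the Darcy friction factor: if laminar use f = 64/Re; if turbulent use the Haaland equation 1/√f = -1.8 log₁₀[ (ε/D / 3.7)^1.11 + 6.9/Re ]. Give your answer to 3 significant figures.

Re = ρVD/μ = 650·0.00163·0.118/0.000179 = 698.4.
Re < 2300 → laminar, so f = 64/Re = 0.09163 (roughness is irrelevant in laminar flow).

f ≈ 0.0916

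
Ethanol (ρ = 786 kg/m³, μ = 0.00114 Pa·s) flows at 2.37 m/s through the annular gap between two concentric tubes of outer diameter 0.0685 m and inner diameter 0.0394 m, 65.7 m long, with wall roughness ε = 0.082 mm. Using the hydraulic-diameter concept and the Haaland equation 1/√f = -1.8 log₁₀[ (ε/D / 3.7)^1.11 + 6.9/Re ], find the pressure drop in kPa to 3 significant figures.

Hydraulic diameter D_h = 4A/P = D_o - D_i = 0.0685 - 0.0394 = 0.0291 m.
Re = ρVD_h/μ = 786·2.37·0.0291/0.00114 = 4.755e+04.
ε/D_h = 8.2e-05/0.0291 = 0.00282; Haaland gives 1/√f = -1.8 log₁₀[0.000346+0.000145] = 5.956, so f = 0.02819.
ΔP = f(L/D_h)(ρV²/2) = 0.02819·65.7/0.0291·2207 = 1.405e+05 Pa.
ΔP = 140 kPa.

ΔP ≈ 140 kPa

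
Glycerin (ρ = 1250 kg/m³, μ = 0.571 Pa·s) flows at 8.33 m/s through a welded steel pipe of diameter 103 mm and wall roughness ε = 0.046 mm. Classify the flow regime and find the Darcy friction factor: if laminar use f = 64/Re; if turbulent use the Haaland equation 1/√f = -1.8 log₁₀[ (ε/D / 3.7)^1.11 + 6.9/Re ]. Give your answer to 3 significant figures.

f ≈ 0.0341

Re = ρVD/μ = 1250·8.33·0.103/0.571 = 1878.
Re < 2300 → laminar, so f = 64/Re = 0.03407 (roughness is irrelevant in laminar flow).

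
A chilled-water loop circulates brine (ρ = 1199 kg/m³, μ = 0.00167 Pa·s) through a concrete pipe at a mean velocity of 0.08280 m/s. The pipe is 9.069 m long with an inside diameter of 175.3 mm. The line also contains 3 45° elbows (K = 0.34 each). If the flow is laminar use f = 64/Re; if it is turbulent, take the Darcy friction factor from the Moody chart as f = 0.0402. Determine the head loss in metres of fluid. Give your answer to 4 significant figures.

h_f ≈ 0.001083 m

Reynolds number Re = ρVD/μ = 1199 · 0.0828 · 0.1753 / 0.00167 = 1.042e+04.
Re > 4000 → turbulent; use the Moody-chart value f = 0.0402.
Total minor-loss coefficient ΣK = 3·0.34 = 1.02.
ΔP = [f·L/D + ΣK]·(ρV²/2) = [0.0402·9.069/0.1753 + 1.02]·(1199·0.0828²/2) = [2.08 + 1.02]·4.11 = 12.74 Pa.
Head loss h_f = ΔP/(ρg) = 12.74/(1199·9.81) = 0.001083 m.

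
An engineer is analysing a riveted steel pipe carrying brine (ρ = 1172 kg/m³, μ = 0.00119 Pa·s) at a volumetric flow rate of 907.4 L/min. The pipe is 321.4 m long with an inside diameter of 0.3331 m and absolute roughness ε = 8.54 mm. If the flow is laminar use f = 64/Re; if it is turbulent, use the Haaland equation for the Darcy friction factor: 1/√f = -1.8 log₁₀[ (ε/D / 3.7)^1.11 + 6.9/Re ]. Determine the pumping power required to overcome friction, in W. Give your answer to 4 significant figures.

P ≈ 13.99 W

Q = 907.4 L/min = 907.4/60000 = 0.01512 m³/s.
Cross-sectional area A = πD²/4 = π(0.3331)²/4 = 0.08714 m²; mean velocity V = Q/A = 0.01512/0.08714 = 0.1735 m/s.
Reynolds number Re = ρVD/μ = 1172 · 0.1735 · 0.3331 / 0.00119 = 5.693e+04.
Re > 4000 → turbulent. Relative roughness ε/D = 0.00854/0.3331 = 0.0256. Haaland: 1/√f = -1.8 log₁₀[(0.0256/3.7)^1.11 + 6.9/5.693e+04] = -1.8 log₁₀[0.00401 + 0.000121] = 4.291, so f = 0.05431.
Darcy-Weisbach: ΔP = f(L/D)(ρV²/2) = 0.05431·(321.4/0.3331)·(1172·0.1735²/2) = 0.05431·964.9·17.65 = 924.8 Pa.
Pumping power P = QΔP = 0.01512·924.8 = 13.986 W = 13.99 W.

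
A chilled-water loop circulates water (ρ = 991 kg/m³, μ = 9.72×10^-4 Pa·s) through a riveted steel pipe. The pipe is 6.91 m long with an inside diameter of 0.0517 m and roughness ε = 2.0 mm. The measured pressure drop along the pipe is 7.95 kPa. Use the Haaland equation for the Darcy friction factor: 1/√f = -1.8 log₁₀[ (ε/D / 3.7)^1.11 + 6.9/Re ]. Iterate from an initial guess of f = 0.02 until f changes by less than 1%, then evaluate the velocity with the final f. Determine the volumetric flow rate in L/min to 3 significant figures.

Q ≈ 172 L/min

Rearranging Darcy-Weisbach: V = √(2·ΔP·D/(f·L·ρ)). With ε/D = 0.002/0.0517 = 0.0387, iterate starting from f = 0.02:
  f = 0.02 → V = √(2·7950·0.0517/(0.02·6.91·991)) = 2.45 m/s; Re = ρVD/μ = 1.291e+05; f → 0.06407
  f = 0.06407 → V = 1.369 m/s; Re = 7.215e+04; f → 0.06423
Converged (Δf/f < 1%). With the final f = 0.06423: V = √(2·7950·0.0517/(0.06423·6.91·991)) = 1.367 m/s.
Q = V·A = 1.367·(π/4·0.0517²) = 0.00287 m³/s = 172 L/min.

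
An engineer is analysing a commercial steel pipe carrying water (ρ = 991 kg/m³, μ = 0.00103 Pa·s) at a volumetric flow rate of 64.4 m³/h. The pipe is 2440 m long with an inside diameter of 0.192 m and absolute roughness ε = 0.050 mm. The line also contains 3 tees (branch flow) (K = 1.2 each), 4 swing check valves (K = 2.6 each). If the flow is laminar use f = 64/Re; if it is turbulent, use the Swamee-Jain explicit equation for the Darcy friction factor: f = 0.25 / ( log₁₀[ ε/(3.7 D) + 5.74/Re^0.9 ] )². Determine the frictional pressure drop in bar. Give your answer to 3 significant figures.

ΔP ≈ 0.481 bar

Q = 64.4 m³/h = 64.4/3600 = 0.01789 m³/s.
Cross-sectional area A = πD²/4 = π(0.192)²/4 = 0.02895 m²; mean velocity V = Q/A = 0.01789/0.02895 = 0.6179 m/s.
Reynolds number Re = ρVD/μ = 991 · 0.6179 · 0.192 / 0.00103 = 1.141e+05.
Re > 4000 → turbulent. Relative roughness ε/D = 5e-05/0.192 = 0.00026. Swamee-Jain: f = 0.25/(log₁₀[0.00026/3.7 + 5.74/1.141e+05^0.9])² = 0.25/(log₁₀[7.04e-05 + 0.000161])² = 0.25/(-3.635)² = 0.01892.
Total minor-loss coefficient ΣK = 3·1.2 + 4·2.6 = 14.
ΔP = [f·L/D + ΣK]·(ρV²/2) = [0.01892·2440/0.192 + 14]·(991·0.6179²/2) = [240.4 + 14]·189.2 = 4.812e+04 Pa.
ΔP = 4.812e+04 Pa = 0.481 bar.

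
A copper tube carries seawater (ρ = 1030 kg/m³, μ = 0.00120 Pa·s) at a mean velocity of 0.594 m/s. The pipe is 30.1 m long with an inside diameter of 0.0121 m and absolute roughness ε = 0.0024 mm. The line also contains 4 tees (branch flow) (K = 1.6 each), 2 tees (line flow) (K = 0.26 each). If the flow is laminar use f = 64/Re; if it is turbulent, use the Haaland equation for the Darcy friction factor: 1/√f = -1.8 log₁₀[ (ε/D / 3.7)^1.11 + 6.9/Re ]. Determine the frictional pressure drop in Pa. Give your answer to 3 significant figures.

ΔP ≈ 17400 Pa

Reynolds number Re = ρVD/μ = 1030 · 0.594 · 0.0121 / 0.0012 = 6169.
Re > 4000 → turbulent. Relative roughness ε/D = 2.4e-06/0.0121 = 0.000198. Haaland: 1/√f = -1.8 log₁₀[(0.000198/3.7)^1.11 + 6.9/6169] = -1.8 log₁₀[1.82e-05 + 0.00112] = 5.3, so f = 0.0356.
Total minor-loss coefficient ΣK = 4·1.6 + 2·0.26 = 6.92.
ΔP = [f·L/D + ΣK]·(ρV²/2) = [0.0356·30.1/0.0121 + 6.92]·(1030·0.594²/2) = [88.56 + 6.92]·181.7 = 1.735e+04 Pa.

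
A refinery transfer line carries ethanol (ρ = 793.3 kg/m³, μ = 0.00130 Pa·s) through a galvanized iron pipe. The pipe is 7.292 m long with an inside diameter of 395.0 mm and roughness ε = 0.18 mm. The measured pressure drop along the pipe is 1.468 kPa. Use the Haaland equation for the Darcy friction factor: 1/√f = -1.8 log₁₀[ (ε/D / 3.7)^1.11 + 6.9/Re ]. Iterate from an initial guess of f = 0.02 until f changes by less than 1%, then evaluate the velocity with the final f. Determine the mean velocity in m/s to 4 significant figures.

Rearranging Darcy-Weisbach: V = √(2·ΔP·D/(f·L·ρ)). With ε/D = 0.00018/0.395 = 0.000456, iterate starting from f = 0.02:
  f = 0.02 → V = √(2·1468·0.395/(0.02·7.292·793.3)) = 3.166 m/s; Re = ρVD/μ = 7.632e+05; f → 0.017
  f = 0.017 → V = 3.434 m/s; Re = 8.278e+05; f → 0.01695
Converged (Δf/f < 1%). With the final f = 0.01695: V = √(2·1468·0.395/(0.01695·7.292·793.3)) = 3.439 m/s.

V ≈ 3.439 m/s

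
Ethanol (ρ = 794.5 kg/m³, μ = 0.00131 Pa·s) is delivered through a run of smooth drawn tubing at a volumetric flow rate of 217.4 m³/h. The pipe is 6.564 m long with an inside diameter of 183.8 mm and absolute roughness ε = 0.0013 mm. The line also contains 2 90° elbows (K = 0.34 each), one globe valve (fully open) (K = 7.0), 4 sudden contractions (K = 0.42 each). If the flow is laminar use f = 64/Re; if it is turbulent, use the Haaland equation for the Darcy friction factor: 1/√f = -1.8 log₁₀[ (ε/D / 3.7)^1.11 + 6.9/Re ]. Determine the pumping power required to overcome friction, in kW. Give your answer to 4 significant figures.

P ≈ 1.229 kW

Q = 217.4 m³/h = 217.4/3600 = 0.06039 m³/s.
Cross-sectional area A = πD²/4 = π(0.1838)²/4 = 0.02653 m²; mean velocity V = Q/A = 0.06039/0.02653 = 2.276 m/s.
Reynolds number Re = ρVD/μ = 794.5 · 2.276 · 0.1838 / 0.00131 = 2.537e+05.
Re > 4000 → turbulent. Relative roughness ε/D = 1.3e-06/0.1838 = 7.07e-06. Haaland: 1/√f = -1.8 log₁₀[(7.07e-06/3.7)^1.11 + 6.9/2.537e+05] = -1.8 log₁₀[4.49e-07 + 2.72e-05] = 8.205, so f = 0.01485.
Total minor-loss coefficient ΣK = 2·0.34 + 1·7 + 4·0.42 = 9.36.
ΔP = [f·L/D + ΣK]·(ρV²/2) = [0.01485·6.564/0.1838 + 9.36]·(794.5·2.276²/2) = [0.5305 + 9.36]·2058 = 2.035e+04 Pa.
Pumping power P = QΔP = 0.06039·2.035e+04 = 1229.1 W = 1.229 kW.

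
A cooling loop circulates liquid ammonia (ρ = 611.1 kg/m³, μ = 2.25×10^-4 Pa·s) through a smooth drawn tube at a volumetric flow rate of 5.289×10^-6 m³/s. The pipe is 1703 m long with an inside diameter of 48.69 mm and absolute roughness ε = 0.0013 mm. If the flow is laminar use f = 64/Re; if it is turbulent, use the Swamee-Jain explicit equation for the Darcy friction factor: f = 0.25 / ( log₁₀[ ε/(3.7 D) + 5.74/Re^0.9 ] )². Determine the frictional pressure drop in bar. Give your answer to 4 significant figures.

Cross-sectional area A = πD²/4 = π(0.04869)²/4 = 0.001862 m²; mean velocity V = Q/A = 5.289e-06/0.001862 = 0.002841 m/s.
Reynolds number Re = ρVD/μ = 611.1 · 0.002841 · 0.04869 / 0.000225 = 375.6.
Re < 2300 → laminar flow, so f = 64/Re = 64/375.6 = 0.1704 (the turbulent correlation is not needed).
Darcy-Weisbach: ΔP = f(L/D)(ρV²/2) = 0.1704·(1703/0.04869)·(611.1·0.002841²/2) = 0.1704·3.498e+04·0.002465 = 14.69 Pa.
ΔP = 14.69 Pa = 1.469×10^-4 bar.

ΔP ≈ 1.469×10^-4 bar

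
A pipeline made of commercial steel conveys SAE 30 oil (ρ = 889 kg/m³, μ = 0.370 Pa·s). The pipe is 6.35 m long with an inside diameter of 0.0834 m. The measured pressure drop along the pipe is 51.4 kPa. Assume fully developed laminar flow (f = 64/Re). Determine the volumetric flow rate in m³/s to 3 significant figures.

For laminar flow, f = 64/Re with Re = ρVD/μ, so Darcy-Weisbach reduces to ΔP = 32μLV/D². Solving for V: V = ΔP·D²/(32μL) = 5.14e+04·(0.0834)²/(32·0.37·6.35) = 4.755 m/s.
Check: Re = ρVD/μ = 889·4.755·0.0834/0.37 = 952.9 < 2300, so the laminar assumption holds.
Q = V·A = 4.755·(π/4·0.0834²) = 0.02598 m³/s = 0.0260 m³/s.

Q ≈ 0.0260 m³/s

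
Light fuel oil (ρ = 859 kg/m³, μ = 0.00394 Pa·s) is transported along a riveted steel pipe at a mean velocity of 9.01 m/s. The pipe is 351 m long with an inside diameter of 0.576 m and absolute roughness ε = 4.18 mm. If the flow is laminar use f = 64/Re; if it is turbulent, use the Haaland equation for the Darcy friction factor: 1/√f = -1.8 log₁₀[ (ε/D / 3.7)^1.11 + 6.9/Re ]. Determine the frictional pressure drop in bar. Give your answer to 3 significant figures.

Reynolds number Re = ρVD/μ = 859 · 9.01 · 0.576 / 0.00394 = 1.131e+06.
Re > 4000 → turbulent. Relative roughness ε/D = 0.00418/0.576 = 0.00726. Haaland: 1/√f = -1.8 log₁₀[(0.00726/3.7)^1.11 + 6.9/1.131e+06] = -1.8 log₁₀[0.000988 + 6.1e-06] = 5.405, so f = 0.03423.
Darcy-Weisbach: ΔP = f(L/D)(ρV²/2) = 0.03423·(351/0.576)·(859·9.01²/2) = 0.03423·609.4·3.487e+04 = 7.274e+05 Pa.
ΔP = 7.274e+05 Pa = 7.27 bar.

ΔP ≈ 7.27 bar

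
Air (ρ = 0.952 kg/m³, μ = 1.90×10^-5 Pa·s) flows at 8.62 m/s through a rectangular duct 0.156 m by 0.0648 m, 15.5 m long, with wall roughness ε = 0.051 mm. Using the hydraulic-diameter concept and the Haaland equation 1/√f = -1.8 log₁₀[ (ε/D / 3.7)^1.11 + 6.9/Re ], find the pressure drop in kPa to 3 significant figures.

Hydraulic diameter D_h = 4A/P = 4·(0.156·0.0648)/(2·(0.156+0.0648)) = 0.04044/0.4416 = 0.09157 m.
Re = ρVD_h/μ = 0.952·8.62·0.09157/1.9e-05 = 3.955e+04.
ε/D_h = 5.1e-05/0.09157 = 0.000557; Haaland gives 1/√f = -1.8 log₁₀[5.72e-05+0.000174] = 6.543, so f = 0.02336.
ΔP = f(L/D_h)(ρV²/2) = 0.02336·15.5/0.09157·35.37 = 139.8 Pa.
ΔP = 0.140 kPa.

ΔP ≈ 0.140 kPa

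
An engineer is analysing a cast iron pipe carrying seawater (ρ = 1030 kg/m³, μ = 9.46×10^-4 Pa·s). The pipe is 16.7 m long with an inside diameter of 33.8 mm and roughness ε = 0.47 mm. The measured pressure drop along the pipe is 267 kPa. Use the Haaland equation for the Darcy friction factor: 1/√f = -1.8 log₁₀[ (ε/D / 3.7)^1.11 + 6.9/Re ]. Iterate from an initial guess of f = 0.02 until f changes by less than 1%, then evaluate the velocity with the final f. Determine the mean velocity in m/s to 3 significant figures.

V ≈ 4.95 m/s

Rearranging Darcy-Weisbach: V = √(2·ΔP·D/(f·L·ρ)). With ε/D = 0.00047/0.0338 = 0.0139, iterate starting from f = 0.02:
  f = 0.02 → V = √(2·2.67e+05·0.0338/(0.02·16.7·1030)) = 7.243 m/s; Re = ρVD/μ = 2.666e+05; f → 0.04277
  f = 0.04277 → V = 4.953 m/s; Re = 1.823e+05; f → 0.04285
Converged (Δf/f < 1%). With the final f = 0.04285: V = √(2·2.67e+05·0.0338/(0.04285·16.7·1030)) = 4.948 m/s.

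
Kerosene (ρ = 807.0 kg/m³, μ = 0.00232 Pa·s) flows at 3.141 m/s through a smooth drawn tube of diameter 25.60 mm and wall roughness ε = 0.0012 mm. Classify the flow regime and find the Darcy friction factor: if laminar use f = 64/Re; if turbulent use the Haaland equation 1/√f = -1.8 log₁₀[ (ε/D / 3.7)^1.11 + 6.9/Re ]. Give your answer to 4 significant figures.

Re = ρVD/μ = 807·3.141·0.0256/0.00232 = 2.797e+04.
Re > 4000 → turbulent. ε/D = 1.2e-06/0.0256 = 4.69e-05; Haaland: 1/√f = -1.8 log₁₀[3.66e-06 + 0.000247] = 6.483, so f = 0.0238.

f ≈ 0.02380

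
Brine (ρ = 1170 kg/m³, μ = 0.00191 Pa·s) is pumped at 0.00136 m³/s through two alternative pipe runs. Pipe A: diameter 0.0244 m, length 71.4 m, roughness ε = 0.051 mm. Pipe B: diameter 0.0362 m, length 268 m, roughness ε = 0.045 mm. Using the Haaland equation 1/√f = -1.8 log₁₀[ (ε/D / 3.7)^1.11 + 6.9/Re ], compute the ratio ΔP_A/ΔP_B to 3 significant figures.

ΔP_A/ΔP_B ≈ 1.96

Pipe A: V = Q/A = 0.00136/0.0004676 = 2.909 m/s; Re = 4.347e+04; ε/D = 0.00209; Haaland → f = 0.02685; ΔP_A = f(L/D)(ρV²/2) = 3.888e+05 Pa.
Pipe B: V = Q/A = 0.00136/0.001029 = 1.321 m/s; Re = 2.93e+04; ε/D = 0.00124; Haaland → f = 0.02629; ΔP_B = f(L/D)(ρV²/2) = 1.988e+05 Pa.
ΔP_A/ΔP_B = 3.888e+05/1.988e+05 = 1.96.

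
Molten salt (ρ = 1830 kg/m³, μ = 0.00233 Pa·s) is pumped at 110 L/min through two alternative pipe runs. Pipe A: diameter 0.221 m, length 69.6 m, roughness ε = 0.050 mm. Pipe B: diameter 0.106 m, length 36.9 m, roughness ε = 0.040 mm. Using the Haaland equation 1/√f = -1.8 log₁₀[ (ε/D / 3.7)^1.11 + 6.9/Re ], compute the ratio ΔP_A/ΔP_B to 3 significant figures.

ΔP_A/ΔP_B ≈ 0.0574

Pipe A: V = Q/A = 0.001833/0.03836 = 0.04779 m/s; Re = 8296; ε/D = 0.000226; Haaland → f = 0.03277; ΔP_A = f(L/D)(ρV²/2) = 21.57 Pa.
Pipe B: V = Q/A = 0.001833/0.008825 = 0.2077 m/s; Re = 1.73e+04; ε/D = 0.000377; Haaland → f = 0.02733; ΔP_B = f(L/D)(ρV²/2) = 375.7 Pa.
ΔP_A/ΔP_B = 21.57/375.7 = 0.0574.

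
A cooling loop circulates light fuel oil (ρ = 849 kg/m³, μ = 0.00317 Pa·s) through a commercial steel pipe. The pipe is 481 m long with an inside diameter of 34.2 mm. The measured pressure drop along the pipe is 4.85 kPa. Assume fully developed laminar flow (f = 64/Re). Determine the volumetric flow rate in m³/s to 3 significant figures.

For laminar flow, f = 64/Re with Re = ρVD/μ, so Darcy-Weisbach reduces to ΔP = 32μLV/D². Solving for V: V = ΔP·D²/(32μL) = 4850·(0.0342)²/(32·0.00317·481) = 0.1163 m/s.
Check: Re = ρVD/μ = 849·0.1163·0.0342/0.00317 = 1065 < 2300, so the laminar assumption holds.
Q = V·A = 0.1163·(π/4·0.0342²) = 0.0001068 m³/s = 1.07×10^-4 m³/s.

Q ≈ 1.07×10^-4 m³/s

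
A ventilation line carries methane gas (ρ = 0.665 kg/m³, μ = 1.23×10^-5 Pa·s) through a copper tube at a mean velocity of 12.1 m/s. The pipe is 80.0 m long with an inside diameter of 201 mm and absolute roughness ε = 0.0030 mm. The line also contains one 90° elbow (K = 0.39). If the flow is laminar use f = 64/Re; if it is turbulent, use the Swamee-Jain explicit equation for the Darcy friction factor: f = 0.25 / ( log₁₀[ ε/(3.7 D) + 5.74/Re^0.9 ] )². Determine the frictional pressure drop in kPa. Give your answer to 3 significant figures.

ΔP ≈ 0.348 kPa

Reynolds number Re = ρVD/μ = 0.665 · 12.1 · 0.201 / 1.23e-05 = 1.315e+05.
Re > 4000 → turbulent. Relative roughness ε/D = 3e-06/0.201 = 1.49e-05. Swamee-Jain: f = 0.25/(log₁₀[1.49e-05/3.7 + 5.74/1.315e+05^0.9])² = 0.25/(log₁₀[4.03e-06 + 0.000142])² = 0.25/(-3.836)² = 0.01699.
Total minor-loss coefficient ΣK = 1·0.39 = 0.39.
ΔP = [f·L/D + ΣK]·(ρV²/2) = [0.01699·80/0.201 + 0.39]·(0.665·12.1²/2) = [6.762 + 0.39]·48.68 = 348.2 Pa.
ΔP = 348.2 Pa = 0.348 kPa.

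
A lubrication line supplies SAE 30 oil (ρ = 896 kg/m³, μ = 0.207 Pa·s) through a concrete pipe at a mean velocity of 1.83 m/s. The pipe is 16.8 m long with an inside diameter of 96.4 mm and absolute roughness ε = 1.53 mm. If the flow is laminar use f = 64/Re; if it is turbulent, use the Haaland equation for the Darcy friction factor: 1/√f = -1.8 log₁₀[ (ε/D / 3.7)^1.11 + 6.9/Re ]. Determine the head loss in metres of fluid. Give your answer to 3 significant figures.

h_f ≈ 2.49 m

Reynolds number Re = ρVD/μ = 896 · 1.83 · 0.0964 / 0.207 = 763.6.
Re < 2300 → laminar flow, so f = 64/Re = 64/763.6 = 0.08381 (the turbulent correlation is not needed).
Darcy-Weisbach: ΔP = f(L/D)(ρV²/2) = 0.08381·(16.8/0.0964)·(896·1.83²/2) = 0.08381·174.3·1500 = 2.191e+04 Pa.
Head loss h_f = ΔP/(ρg) = 2.191e+04/(896·9.81) = 2.49 m.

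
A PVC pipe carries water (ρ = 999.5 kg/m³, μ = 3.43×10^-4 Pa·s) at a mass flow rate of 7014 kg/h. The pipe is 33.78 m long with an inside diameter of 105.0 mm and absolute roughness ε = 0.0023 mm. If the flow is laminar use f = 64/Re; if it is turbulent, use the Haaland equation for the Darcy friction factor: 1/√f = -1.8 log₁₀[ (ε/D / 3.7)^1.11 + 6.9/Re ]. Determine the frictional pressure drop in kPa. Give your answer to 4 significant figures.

ṁ = 7014 kg/h = 7014/3600 = 1.948 kg/s.
A = πD²/4 = π(0.105)²/4 = 0.008659 m²; mean velocity V = ṁ/(ρA) = 1.948/(999.5 · 0.008659) = 0.2251 m/s.
Reynolds number Re = ρVD/μ = 999.5 · 0.2251 · 0.105 / 0.000343 = 6.888e+04.
Re > 4000 → turbulent. Relative roughness ε/D = 2.3e-06/0.105 = 2.19e-05. Haaland: 1/√f = -1.8 log₁₀[(2.19e-05/3.7)^1.11 + 6.9/6.888e+04] = -1.8 log₁₀[1.58e-06 + 0.0001] = 7.186, so f = 0.01936.
Darcy-Weisbach: ΔP = f(L/D)(ρV²/2) = 0.01936·(33.78/0.105)·(999.5·0.2251²/2) = 0.01936·321.7·25.33 = 157.8 Pa.
ΔP = 157.8 Pa = 0.1578 kPa.

ΔP ≈ 0.1578 kPa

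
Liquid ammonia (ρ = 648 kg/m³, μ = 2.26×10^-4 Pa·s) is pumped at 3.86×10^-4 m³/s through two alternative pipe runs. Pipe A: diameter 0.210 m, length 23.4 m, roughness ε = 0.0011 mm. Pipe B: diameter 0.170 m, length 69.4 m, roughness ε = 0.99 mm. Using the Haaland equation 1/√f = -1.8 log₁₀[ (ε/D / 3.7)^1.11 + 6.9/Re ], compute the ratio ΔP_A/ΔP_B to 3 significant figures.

Pipe A: V = Q/A = 0.000386/0.03464 = 0.01114 m/s; Re = 6710; ε/D = 5.24e-06; Haaland → f = 0.03458; ΔP_A = f(L/D)(ρV²/2) = 0.155 Pa.
Pipe B: V = Q/A = 0.000386/0.0227 = 0.01701 m/s; Re = 8289; ε/D = 0.00582; Haaland → f = 0.03953; ΔP_B = f(L/D)(ρV²/2) = 1.512 Pa.
ΔP_A/ΔP_B = 0.155/1.512 = 0.103.

ΔP_A/ΔP_B ≈ 0.103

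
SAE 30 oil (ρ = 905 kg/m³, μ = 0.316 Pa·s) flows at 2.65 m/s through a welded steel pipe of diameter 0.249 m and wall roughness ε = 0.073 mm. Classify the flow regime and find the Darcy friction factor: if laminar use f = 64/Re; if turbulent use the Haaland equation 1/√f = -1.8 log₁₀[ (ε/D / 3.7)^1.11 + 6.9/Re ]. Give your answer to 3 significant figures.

Re = ρVD/μ = 905·2.65·0.249/0.316 = 1890.
Re < 2300 → laminar, so f = 64/Re = 0.03387 (roughness is irrelevant in laminar flow).

f ≈ 0.0339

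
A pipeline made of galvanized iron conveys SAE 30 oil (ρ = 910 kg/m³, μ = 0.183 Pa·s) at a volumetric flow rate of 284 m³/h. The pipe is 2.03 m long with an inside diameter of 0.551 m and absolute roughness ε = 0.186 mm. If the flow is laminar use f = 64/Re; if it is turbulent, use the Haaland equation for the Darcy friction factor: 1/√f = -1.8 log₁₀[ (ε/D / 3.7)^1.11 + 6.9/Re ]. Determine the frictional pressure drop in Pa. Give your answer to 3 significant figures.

ΔP ≈ 13.0 Pa

Q = 284 m³/h = 284/3600 = 0.07889 m³/s.
Cross-sectional area A = πD²/4 = π(0.551)²/4 = 0.2384 m²; mean velocity V = Q/A = 0.07889/0.2384 = 0.3308 m/s.
Reynolds number Re = ρVD/μ = 910 · 0.3308 · 0.551 / 0.183 = 906.5.
Re < 2300 → laminar flow, so f = 64/Re = 64/906.5 = 0.0706 (the turbulent correlation is not needed).
Darcy-Weisbach: ΔP = f(L/D)(ρV²/2) = 0.0706·(2.03/0.551)·(910·0.3308²/2) = 0.0706·3.684·49.8 = 12.95 Pa.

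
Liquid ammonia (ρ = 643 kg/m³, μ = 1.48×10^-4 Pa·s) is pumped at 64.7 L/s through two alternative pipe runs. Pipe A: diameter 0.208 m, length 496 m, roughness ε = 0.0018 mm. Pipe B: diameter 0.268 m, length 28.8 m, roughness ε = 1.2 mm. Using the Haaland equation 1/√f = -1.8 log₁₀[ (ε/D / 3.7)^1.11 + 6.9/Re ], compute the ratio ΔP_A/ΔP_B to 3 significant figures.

Pipe A: V = Q/A = 0.0647/0.03398 = 1.904 m/s; Re = 1.721e+06; ε/D = 8.65e-06; Haaland → f = 0.01082; ΔP_A = f(L/D)(ρV²/2) = 3.009e+04 Pa.
Pipe B: V = Q/A = 0.0647/0.05641 = 1.147 m/s; Re = 1.335e+06; ε/D = 0.00448; Haaland → f = 0.02951; ΔP_B = f(L/D)(ρV²/2) = 1341 Pa.
ΔP_A/ΔP_B = 3.009e+04/1341 = 22.4.

ΔP_A/ΔP_B ≈ 22.4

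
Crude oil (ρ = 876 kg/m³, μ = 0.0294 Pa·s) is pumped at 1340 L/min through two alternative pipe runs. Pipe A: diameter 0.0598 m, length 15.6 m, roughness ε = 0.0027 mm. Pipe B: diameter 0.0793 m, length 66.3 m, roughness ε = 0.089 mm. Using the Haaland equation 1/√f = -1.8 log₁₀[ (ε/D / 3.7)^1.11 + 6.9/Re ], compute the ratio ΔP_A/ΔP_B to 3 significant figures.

ΔP_A/ΔP_B ≈ 0.854

Pipe A: V = Q/A = 0.02233/0.002809 = 7.952 m/s; Re = 1.417e+04; ε/D = 4.52e-05; Haaland → f = 0.02818; ΔP_A = f(L/D)(ρV²/2) = 2.036e+05 Pa.
Pipe B: V = Q/A = 0.02233/0.004939 = 4.522 m/s; Re = 1.068e+04; ε/D = 0.00112; Haaland → f = 0.03184; ΔP_B = f(L/D)(ρV²/2) = 2.384e+05 Pa.
ΔP_A/ΔP_B = 2.036e+05/2.384e+05 = 0.854.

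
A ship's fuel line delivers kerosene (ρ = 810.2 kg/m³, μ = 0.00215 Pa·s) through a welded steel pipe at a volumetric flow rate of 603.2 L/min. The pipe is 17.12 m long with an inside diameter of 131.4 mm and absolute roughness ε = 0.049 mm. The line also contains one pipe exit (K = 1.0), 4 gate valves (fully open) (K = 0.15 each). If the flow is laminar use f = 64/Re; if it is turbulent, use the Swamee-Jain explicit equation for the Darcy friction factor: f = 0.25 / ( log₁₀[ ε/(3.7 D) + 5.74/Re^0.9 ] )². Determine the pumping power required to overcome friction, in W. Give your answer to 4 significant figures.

P ≈ 10.44 W

Q = 603.2 L/min = 603.2/60000 = 0.01005 m³/s.
Cross-sectional area A = πD²/4 = π(0.1314)²/4 = 0.01356 m²; mean velocity V = Q/A = 0.01005/0.01356 = 0.7414 m/s.
Reynolds number Re = ρVD/μ = 810.2 · 0.7414 · 0.1314 / 0.00215 = 3.671e+04.
Re > 4000 → turbulent. Relative roughness ε/D = 4.9e-05/0.1314 = 0.000373. Swamee-Jain: f = 0.25/(log₁₀[0.000373/3.7 + 5.74/3.671e+04^0.9])² = 0.25/(log₁₀[0.000101 + 0.000447])² = 0.25/(-3.261)² = 0.02351.
Total minor-loss coefficient ΣK = 1·1 + 4·0.15 = 1.6.
ΔP = [f·L/D + ΣK]·(ρV²/2) = [0.02351·17.12/0.1314 + 1.6]·(810.2·0.7414²/2) = [3.063 + 1.6]·222.6 = 1038 Pa.
Pumping power P = QΔP = 0.01005·1038 = 10.437 W = 10.44 W.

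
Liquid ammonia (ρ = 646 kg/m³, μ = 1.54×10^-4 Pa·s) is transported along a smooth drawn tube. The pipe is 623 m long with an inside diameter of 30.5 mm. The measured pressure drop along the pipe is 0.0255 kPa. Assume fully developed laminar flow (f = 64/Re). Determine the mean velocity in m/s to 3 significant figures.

V ≈ 0.00773 m/s

For laminar flow, f = 64/Re with Re = ρVD/μ, so Darcy-Weisbach reduces to ΔP = 32μLV/D². Solving for V: V = ΔP·D²/(32μL) = 25.5·(0.0305)²/(32·0.000154·623) = 0.007726 m/s.
Check: Re = ρVD/μ = 646·0.007726·0.0305/0.000154 = 988.5 < 2300, so the laminar assumption holds.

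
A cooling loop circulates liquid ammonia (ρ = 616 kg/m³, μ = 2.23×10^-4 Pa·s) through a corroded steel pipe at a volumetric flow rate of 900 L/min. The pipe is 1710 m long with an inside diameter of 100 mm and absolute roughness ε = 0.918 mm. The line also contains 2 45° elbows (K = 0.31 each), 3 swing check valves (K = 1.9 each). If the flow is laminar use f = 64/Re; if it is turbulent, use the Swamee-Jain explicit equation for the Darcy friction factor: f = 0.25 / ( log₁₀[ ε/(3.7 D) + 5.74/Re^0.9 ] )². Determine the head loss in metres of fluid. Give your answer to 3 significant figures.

Q = 900 L/min = 900/60000 = 0.015 m³/s.
Cross-sectional area A = πD²/4 = π(0.1)²/4 = 0.007854 m²; mean velocity V = Q/A = 0.015/0.007854 = 1.91 m/s.
Reynolds number Re = ρVD/μ = 616 · 1.91 · 0.1 / 0.000223 = 5.276e+05.
Re > 4000 → turbulent. Relative roughness ε/D = 0.000918/0.1 = 0.00918. Swamee-Jain: f = 0.25/(log₁₀[0.00918/3.7 + 5.74/5.276e+05^0.9])² = 0.25/(log₁₀[0.00248 + 4.06e-05])² = 0.25/(-2.598)² = 0.03703.
Total minor-loss coefficient ΣK = 2·0.31 + 3·1.9 = 6.32.
ΔP = [f·L/D + ΣK]·(ρV²/2) = [0.03703·1710/0.1 + 6.32]·(616·1.91²/2) = [633.2 + 6.32]·1123 = 7.185e+05 Pa.
Head loss h_f = ΔP/(ρg) = 7.185e+05/(616·9.81) = 119 m.

h_f ≈ 119 m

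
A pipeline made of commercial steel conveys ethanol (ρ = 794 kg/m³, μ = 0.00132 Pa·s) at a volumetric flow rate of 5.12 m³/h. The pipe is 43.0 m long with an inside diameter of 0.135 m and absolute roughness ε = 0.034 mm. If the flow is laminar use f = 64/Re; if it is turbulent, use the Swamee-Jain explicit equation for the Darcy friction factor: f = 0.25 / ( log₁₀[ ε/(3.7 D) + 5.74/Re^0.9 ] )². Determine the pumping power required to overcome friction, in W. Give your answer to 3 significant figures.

Q = 5.12 m³/h = 5.12/3600 = 0.001422 m³/s.
Cross-sectional area A = πD²/4 = π(0.135)²/4 = 0.01431 m²; mean velocity V = Q/A = 0.001422/0.01431 = 0.09936 m/s.
Reynolds number Re = ρVD/μ = 794 · 0.09936 · 0.135 / 0.00132 = 8068.
Re > 4000 → turbulent. Relative roughness ε/D = 3.4e-05/0.135 = 0.000252. Swamee-Jain: f = 0.25/(log₁₀[0.000252/3.7 + 5.74/8068^0.9])² = 0.25/(log₁₀[6.81e-05 + 0.00175])² = 0.25/(-2.741)² = 0.03328.
Darcy-Weisbach: ΔP = f(L/D)(ρV²/2) = 0.03328·(43/0.135)·(794·0.09936²/2) = 0.03328·318.5·3.919 = 41.55 Pa.
Pumping power P = QΔP = 0.001422·41.55 = 0.05910 W = 0.0591 W.

P ≈ 0.0591 W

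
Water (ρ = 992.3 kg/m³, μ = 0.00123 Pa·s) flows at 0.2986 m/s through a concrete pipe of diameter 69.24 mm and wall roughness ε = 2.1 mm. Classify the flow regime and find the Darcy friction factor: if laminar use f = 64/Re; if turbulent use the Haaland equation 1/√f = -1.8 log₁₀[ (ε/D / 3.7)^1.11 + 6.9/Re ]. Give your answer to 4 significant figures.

Re = ρVD/μ = 992.3·0.2986·0.06924/0.00123 = 1.668e+04.
Re > 4000 → turbulent. ε/D = 0.0021/0.06924 = 0.0303; Haaland: 1/√f = -1.8 log₁₀[0.00483 + 0.000414] = 4.104, so f = 0.05936.

f ≈ 0.05936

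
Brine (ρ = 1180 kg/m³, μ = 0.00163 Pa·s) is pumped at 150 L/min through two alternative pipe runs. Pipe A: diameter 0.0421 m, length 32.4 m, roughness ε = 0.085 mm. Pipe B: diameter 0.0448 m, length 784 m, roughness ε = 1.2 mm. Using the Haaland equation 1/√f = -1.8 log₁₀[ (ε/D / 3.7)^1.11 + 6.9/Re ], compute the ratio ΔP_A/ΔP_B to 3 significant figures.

Pipe A: V = Q/A = 0.0025/0.001392 = 1.796 m/s; Re = 5.473e+04; ε/D = 0.00202; Haaland → f = 0.02611; ΔP_A = f(L/D)(ρV²/2) = 3.824e+04 Pa.
Pipe B: V = Q/A = 0.0025/0.001576 = 1.586 m/s; Re = 5.144e+04; ε/D = 0.0268; Haaland → f = 0.05532; ΔP_B = f(L/D)(ρV²/2) = 1.437e+06 Pa.
ΔP_A/ΔP_B = 3.824e+04/1.437e+06 = 0.0266.

ΔP_A/ΔP_B ≈ 0.0266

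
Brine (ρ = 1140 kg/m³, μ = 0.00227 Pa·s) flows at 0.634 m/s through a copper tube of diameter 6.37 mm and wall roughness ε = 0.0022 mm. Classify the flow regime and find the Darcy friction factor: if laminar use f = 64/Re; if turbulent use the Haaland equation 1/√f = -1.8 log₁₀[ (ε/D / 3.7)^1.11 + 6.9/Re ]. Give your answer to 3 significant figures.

Re = ρVD/μ = 1140·0.634·0.00637/0.00227 = 2028.
Re < 2300 → laminar, so f = 64/Re = 0.03156 (roughness is irrelevant in laminar flow).

f ≈ 0.0316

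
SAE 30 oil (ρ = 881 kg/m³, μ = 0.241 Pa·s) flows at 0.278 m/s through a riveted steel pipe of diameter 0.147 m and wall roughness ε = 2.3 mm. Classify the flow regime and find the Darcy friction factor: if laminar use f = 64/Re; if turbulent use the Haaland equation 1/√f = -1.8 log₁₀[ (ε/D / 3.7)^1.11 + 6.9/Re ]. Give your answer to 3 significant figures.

Re = ρVD/μ = 881·0.278·0.147/0.241 = 149.4.
Re < 2300 → laminar, so f = 64/Re = 0.4284 (roughness is irrelevant in laminar flow).

f ≈ 0.428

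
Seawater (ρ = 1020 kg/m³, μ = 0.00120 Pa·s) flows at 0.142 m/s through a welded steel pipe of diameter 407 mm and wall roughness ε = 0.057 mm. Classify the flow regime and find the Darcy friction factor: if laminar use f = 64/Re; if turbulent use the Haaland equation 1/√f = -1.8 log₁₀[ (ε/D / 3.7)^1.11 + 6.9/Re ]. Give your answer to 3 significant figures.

Re = ρVD/μ = 1020·0.142·0.407/0.0012 = 4.912e+04.
Re > 4000 → turbulent. ε/D = 5.7e-05/0.407 = 0.00014; Haaland: 1/√f = -1.8 log₁₀[1.24e-05 + 0.00014] = 6.869, so f = 0.0212.

f ≈ 0.0212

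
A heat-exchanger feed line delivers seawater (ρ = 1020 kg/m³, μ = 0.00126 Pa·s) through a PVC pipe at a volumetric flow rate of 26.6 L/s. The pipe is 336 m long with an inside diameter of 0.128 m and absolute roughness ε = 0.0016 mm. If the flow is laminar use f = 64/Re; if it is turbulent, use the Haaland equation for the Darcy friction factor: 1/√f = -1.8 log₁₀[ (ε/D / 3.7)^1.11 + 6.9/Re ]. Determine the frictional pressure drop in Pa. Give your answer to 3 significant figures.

ΔP ≈ 87900 Pa

Q = 26.6 L/s = 26.6/1000 = 0.0266 m³/s.
Cross-sectional area A = πD²/4 = π(0.128)²/4 = 0.01287 m²; mean velocity V = Q/A = 0.0266/0.01287 = 2.067 m/s.
Reynolds number Re = ρVD/μ = 1020 · 2.067 · 0.128 / 0.00126 = 2.142e+05.
Re > 4000 → turbulent. Relative roughness ε/D = 1.6e-06/0.128 = 1.25e-05. Haaland: 1/√f = -1.8 log₁₀[(1.25e-05/3.7)^1.11 + 6.9/2.142e+05] = -1.8 log₁₀[8.45e-07 + 3.22e-05] = 8.065, so f = 0.01537.
Darcy-Weisbach: ΔP = f(L/D)(ρV²/2) = 0.01537·(336/0.128)·(1020·2.067²/2) = 0.01537·2625·2179 = 8.794e+04 Pa.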